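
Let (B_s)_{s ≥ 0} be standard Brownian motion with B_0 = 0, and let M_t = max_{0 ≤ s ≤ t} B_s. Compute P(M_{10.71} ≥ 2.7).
P(M_{10.71} ≥ 2.7) = 2·P(B_{10.71} ≥ 2.7) = 2(1 − Φ(2.7/√10.71)) ≈ 0.4094

By the reflection principle for Brownian motion, P(M_t ≥ a) = 2 · P(B_t ≥ a) for a ≥ 0. Since B_t ~ N(0, t), P(B_t ≥ 2.7) = 1 − Φ(2.7/√t) = 1 − Φ(2.7/√10.71) = 1 − Φ(0.8250). So
  P(M_{10.71} ≥ 2.7) = 2(1 − Φ(0.8250)) ≈ 0.4094.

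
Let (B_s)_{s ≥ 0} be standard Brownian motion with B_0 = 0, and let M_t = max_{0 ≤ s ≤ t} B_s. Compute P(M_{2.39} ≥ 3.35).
P(M_{2.39} ≥ 3.35) = 2·P(B_{2.39} ≥ 3.35) = 2(1 − Φ(3.35/√2.39)) ≈ 0.0302

By the reflection principle for Brownian motion, P(M_t ≥ a) = 2 · P(B_t ≥ a) for a ≥ 0. Since B_t ~ N(0, t), P(B_t ≥ 3.35) = 1 − Φ(3.35/√t) = 1 − Φ(3.35/√2.39) = 1 − Φ(2.1669). So
  P(M_{2.39} ≥ 3.35) = 2(1 − Φ(2.1669)) ≈ 0.0302.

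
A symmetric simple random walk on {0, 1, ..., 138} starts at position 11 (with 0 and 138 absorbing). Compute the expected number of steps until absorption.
E[τ | X_0 = 11] = 1397

Let v_k = E[τ | X_0 = k]. Boundary: v_0 = v_138 = 0. Recurrence: v_k = 1 + (v_{k-1} + v_{k+1})/2 for 1 ≤ k ≤ 137. The particular solution to v_k − (v_{k-1} + v_{k+1})/2 = 1 is v_k = −k^2. Adding homogeneous solution A + B k and matching boundaries gives v_k = k (138 − k). Substituting k = 11: v_11 = 11 · 127 = 1397.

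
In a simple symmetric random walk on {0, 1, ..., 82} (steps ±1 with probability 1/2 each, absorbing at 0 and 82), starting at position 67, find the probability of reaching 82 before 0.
P(hit 82 before 0) = 67/82

Let u_k = P(hit 82 before 0 | start at k). Then u_0 = 0, u_82 = 1, and u_k = u_{k-1}/2 + u_{k+1}/2 for 1 ≤ k ≤ 81. This harmonic recurrence is solved by u_k = k/82, giving u_67 = 67/82.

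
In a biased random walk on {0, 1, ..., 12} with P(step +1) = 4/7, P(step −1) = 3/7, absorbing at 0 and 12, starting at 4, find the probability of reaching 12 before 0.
P(hit 12 before 0) = (1 − (3/4)^4) / (1 − (3/4)^12) = 65536/92833

Let u_k denote P(reach 12 before 0 | start at k). Boundary: u_0 = 0, u_12 = 1. Recurrence: u_k = 4/7·u_{k+1} + 3/7·u_{k-1} for 1 ≤ k ≤ 11. Try u_k = A + B·r^k with r = q/p = (3/7)/(4/7) = 3/4. Substitution satisfies the recurrence; boundary conditions give:
  u_k = (1 − r^k) / (1 − r^N) = (1 − (3/4)^4) / (1 − (3/4)^12) = 65536/92833.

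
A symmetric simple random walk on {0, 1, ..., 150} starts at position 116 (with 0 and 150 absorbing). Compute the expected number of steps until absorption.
E[τ | X_0 = 116] = 3944

Let v_k = E[τ | X_0 = k]. Boundary: v_0 = v_150 = 0. Recurrence: v_k = 1 + (v_{k-1} + v_{k+1})/2 for 1 ≤ k ≤ 149. The particular solution to v_k − (v_{k-1} + v_{k+1})/2 = 1 is v_k = −k^2. Adding homogeneous solution A + B k and matching boundaries gives v_k = k (150 − k). Substituting k = 116: v_116 = 116 · 34 = 3944.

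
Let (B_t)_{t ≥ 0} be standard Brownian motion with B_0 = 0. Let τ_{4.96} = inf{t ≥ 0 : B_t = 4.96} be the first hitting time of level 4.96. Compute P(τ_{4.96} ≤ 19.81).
P(τ_{4.96} ≤ 19.81) = 2(1 − Φ(4.96/√19.81)) = 2(1 − Φ(1.1144)) ≈ 0.2651

By the reflection principle for standard BM, P(τ_b ≤ t) = 2 · P(B_t ≥ b). Since B_t ~ N(0, t), P(B_t ≥ 4.96) = 1 − Φ(4.96/√t) = 1 − Φ(4.96/√19.81) = 1 − Φ(1.1144) ≈ 0.13255. Doubling: P(τ_{4.96} ≤ 19.81) ≈ 2 · 0.13255 = 0.26510 ≈ 0.2651.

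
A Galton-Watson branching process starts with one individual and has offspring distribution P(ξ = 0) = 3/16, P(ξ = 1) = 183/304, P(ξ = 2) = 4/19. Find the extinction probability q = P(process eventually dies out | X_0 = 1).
q = 57/64

The pgf is f(s) = 3/16 + 183/304·s + 4/19·s². The extinction probability q is the smallest fixed point of f in [0, 1]. Setting s = f(s):
  4/19·s² + (183/304 − 1)·s + 3/16 = 0
  4/19·s² − (3/16 + 4/19)·s + 3/16 = 0
which factors as (s − 1)·(4/19·s − 3/16) = 0, giving roots s = 1 and s = (3/16)/(4/19) = 57/64.
Mean offspring μ = 183/304 + 2·4/19 = 311/304 > 1 (supercritical), so q < 1. The extinction probability is the smaller root: q = (3/16)/(4/19) = 57/64.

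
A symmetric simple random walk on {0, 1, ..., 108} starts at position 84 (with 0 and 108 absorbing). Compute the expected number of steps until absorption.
E[τ | X_0 = 84] = 2016

Let v_k = E[τ | X_0 = k]. Boundary: v_0 = v_108 = 0. Recurrence: v_k = 1 + (v_{k-1} + v_{k+1})/2 for 1 ≤ k ≤ 107. The particular solution to v_k − (v_{k-1} + v_{k+1})/2 = 1 is v_k = −k^2. Adding homogeneous solution A + B k and matching boundaries gives v_k = k (108 − k). Substituting k = 84: v_84 = 84 · 24 = 2016.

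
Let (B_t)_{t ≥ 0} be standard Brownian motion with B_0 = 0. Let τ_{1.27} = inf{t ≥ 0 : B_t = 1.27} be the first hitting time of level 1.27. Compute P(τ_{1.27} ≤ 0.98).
P(τ_{1.27} ≤ 0.98) = 2(1 − Φ(1.27/√0.98)) = 2(1 − Φ(1.2829)) ≈ 0.1995

By the reflection principle for standard BM, P(τ_b ≤ t) = 2 · P(B_t ≥ b). Since B_t ~ N(0, t), P(B_t ≥ 1.27) = 1 − Φ(1.27/√t) = 1 − Φ(1.27/√0.98) = 1 − Φ(1.2829) ≈ 0.09976. Doubling: P(τ_{1.27} ≤ 0.98) ≈ 2 · 0.09976 = 0.19952 ≈ 0.1995.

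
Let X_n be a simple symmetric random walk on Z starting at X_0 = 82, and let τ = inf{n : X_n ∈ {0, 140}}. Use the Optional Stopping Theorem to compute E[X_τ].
E[X_τ] = 82

X_n is a martingale and τ is a bounded-mean stopping time (indeed τ is finite a.s. with bounded expectation since the walk is in a bounded region). By the OST, E[X_τ] = E[X_0] = 82. Equivalently: E[X_τ] = 140 · P(hit 140 first) + 0 · P(hit 0 first) = 140 · (82/140) = 82.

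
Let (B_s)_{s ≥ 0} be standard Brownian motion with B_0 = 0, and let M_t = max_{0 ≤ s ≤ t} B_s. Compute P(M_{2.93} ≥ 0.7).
P(M_{2.93} ≥ 0.7) = 2·P(B_{2.93} ≥ 0.7) = 2(1 − Φ(0.7/√2.93)) ≈ 0.6826

By the reflection principle for Brownian motion, P(M_t ≥ a) = 2 · P(B_t ≥ a) for a ≥ 0. Since B_t ~ N(0, t), P(B_t ≥ 0.7) = 1 − Φ(0.7/√t) = 1 − Φ(0.7/√2.93) = 1 − Φ(0.4089). So
  P(M_{2.93} ≥ 0.7) = 2(1 − Φ(0.4089)) ≈ 0.6826.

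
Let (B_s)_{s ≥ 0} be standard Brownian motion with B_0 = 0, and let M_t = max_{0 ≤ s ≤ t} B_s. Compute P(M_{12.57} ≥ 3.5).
P(M_{12.57} ≥ 3.5) = 2·P(B_{12.57} ≥ 3.5) = 2(1 − Φ(3.5/√12.57)) ≈ 0.3235

By the reflection principle for Brownian motion, P(M_t ≥ a) = 2 · P(B_t ≥ a) for a ≥ 0. Since B_t ~ N(0, t), P(B_t ≥ 3.5) = 1 − Φ(3.5/√t) = 1 − Φ(3.5/√12.57) = 1 − Φ(0.9872). So
  P(M_{12.57} ≥ 3.5) = 2(1 − Φ(0.9872)) ≈ 0.3235.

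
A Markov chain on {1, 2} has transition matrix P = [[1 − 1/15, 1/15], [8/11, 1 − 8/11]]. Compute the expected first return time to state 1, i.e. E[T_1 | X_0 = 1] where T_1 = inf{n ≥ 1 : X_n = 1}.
E[T_1 | X_0 = 1] = 1/π_1 = 131/120

For an irreducible recurrent Markov chain with stationary distribution π, E[T_i | X_0 = i] = 1/π_i (Kac's formula). Here π_1 = (8/11)/(1/15 + 8/11) = (8/11)/(131/165) = 120/131, so E[T_1 | X_0 = 1] = 1/π_1 = (1/15 + 8/11)/(8/11) = (131/165)/(8/11) = 131/120.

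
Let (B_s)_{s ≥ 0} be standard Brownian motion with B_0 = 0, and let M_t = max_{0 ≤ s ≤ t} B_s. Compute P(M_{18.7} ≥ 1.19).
P(M_{18.7} ≥ 1.19) = 2·P(B_{18.7} ≥ 1.19) = 2(1 − Φ(1.19/√18.7)) ≈ 0.7832

By the reflection principle for Brownian motion, P(M_t ≥ a) = 2 · P(B_t ≥ a) for a ≥ 0. Since B_t ~ N(0, t), P(B_t ≥ 1.19) = 1 − Φ(1.19/√t) = 1 − Φ(1.19/√18.7) = 1 − Φ(0.2752). So
  P(M_{18.7} ≥ 1.19) = 2(1 − Φ(0.2752)) ≈ 0.7832.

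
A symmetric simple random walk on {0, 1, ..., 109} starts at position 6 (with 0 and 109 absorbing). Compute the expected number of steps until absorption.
E[τ | X_0 = 6] = 618

Let v_k = E[τ | X_0 = k]. Boundary: v_0 = v_109 = 0. Recurrence: v_k = 1 + (v_{k-1} + v_{k+1})/2 for 1 ≤ k ≤ 108. The particular solution to v_k − (v_{k-1} + v_{k+1})/2 = 1 is v_k = −k^2. Adding homogeneous solution A + B k and matching boundaries gives v_k = k (109 − k). Substituting k = 6: v_6 = 6 · 103 = 618.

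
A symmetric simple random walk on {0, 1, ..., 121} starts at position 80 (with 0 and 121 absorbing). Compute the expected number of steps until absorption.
E[τ | X_0 = 80] = 3280

Let v_k = E[τ | X_0 = k]. Boundary: v_0 = v_121 = 0. Recurrence: v_k = 1 + (v_{k-1} + v_{k+1})/2 for 1 ≤ k ≤ 120. The particular solution to v_k − (v_{k-1} + v_{k+1})/2 = 1 is v_k = −k^2. Adding homogeneous solution A + B k and matching boundaries gives v_k = k (121 − k). Substituting k = 80: v_80 = 80 · 41 = 3280.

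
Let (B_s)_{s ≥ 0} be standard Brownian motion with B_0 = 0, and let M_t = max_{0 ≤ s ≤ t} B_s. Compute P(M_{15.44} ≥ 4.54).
P(M_{15.44} ≥ 4.54) = 2·P(B_{15.44} ≥ 4.54) = 2(1 − Φ(4.54/√15.44)) ≈ 0.2479

By the reflection principle for Brownian motion, P(M_t ≥ a) = 2 · P(B_t ≥ a) for a ≥ 0. Since B_t ~ N(0, t), P(B_t ≥ 4.54) = 1 − Φ(4.54/√t) = 1 − Φ(4.54/√15.44) = 1 − Φ(1.1554). So
  P(M_{15.44} ≥ 4.54) = 2(1 − Φ(1.1554)) ≈ 0.2479.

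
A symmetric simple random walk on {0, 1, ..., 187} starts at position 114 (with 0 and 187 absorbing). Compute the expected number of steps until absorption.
E[τ | X_0 = 114] = 8322

Let v_k = E[τ | X_0 = k]. Boundary: v_0 = v_187 = 0. Recurrence: v_k = 1 + (v_{k-1} + v_{k+1})/2 for 1 ≤ k ≤ 186. The particular solution to v_k − (v_{k-1} + v_{k+1})/2 = 1 is v_k = −k^2. Adding homogeneous solution A + B k and matching boundaries gives v_k = k (187 − k). Substituting k = 114: v_114 = 114 · 73 = 8322.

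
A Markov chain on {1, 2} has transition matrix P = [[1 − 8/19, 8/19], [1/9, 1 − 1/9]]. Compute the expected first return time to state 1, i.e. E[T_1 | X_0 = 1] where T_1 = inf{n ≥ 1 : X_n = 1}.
E[T_1 | X_0 = 1] = 1/π_1 = 91/19

For an irreducible recurrent Markov chain with stationary distribution π, E[T_i | X_0 = i] = 1/π_i (Kac's formula). Here π_1 = (1/9)/(8/19 + 1/9) = (1/9)/(91/171) = 19/91, so E[T_1 | X_0 = 1] = 1/π_1 = (8/19 + 1/9)/(1/9) = (91/171)/(1/9) = 91/19.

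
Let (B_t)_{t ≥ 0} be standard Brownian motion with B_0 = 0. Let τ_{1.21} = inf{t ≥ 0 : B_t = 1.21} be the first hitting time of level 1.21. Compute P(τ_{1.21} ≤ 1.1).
P(τ_{1.21} ≤ 1.1) = 2(1 − Φ(1.21/√1.1)) = 2(1 − Φ(1.1537)) ≈ 0.2486

By the reflection principle for standard BM, P(τ_b ≤ t) = 2 · P(B_t ≥ b). Since B_t ~ N(0, t), P(B_t ≥ 1.21) = 1 − Φ(1.21/√t) = 1 − Φ(1.21/√1.1) = 1 − Φ(1.1537) ≈ 0.12431. Doubling: P(τ_{1.21} ≤ 1.1) ≈ 2 · 0.12431 = 0.24862 ≈ 0.2486.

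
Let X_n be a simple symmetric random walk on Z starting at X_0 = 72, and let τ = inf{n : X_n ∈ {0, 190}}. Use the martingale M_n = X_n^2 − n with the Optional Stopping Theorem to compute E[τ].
E[τ] = 8496

M_n = X_n^2 − n is a martingale (since E[X_{n+1}^2 | F_n] = X_n^2 + 1). By OST (τ has finite mean in a bounded region), E[M_τ] = E[M_0] = X_0^2 − 0 = 72^2 = 5184. Also E[M_τ] = E[X_τ^2] − E[τ]. The walk exits at 0 or 190, with P(hit 190 first) = 72/190, so E[X_τ^2] = 190^2 · 72/190 + 0 = 13680. Thus E[τ] = E[X_τ^2] − E[M_τ] = 13680 − 5184 = 8496 = 72(190 − 72) = 8496.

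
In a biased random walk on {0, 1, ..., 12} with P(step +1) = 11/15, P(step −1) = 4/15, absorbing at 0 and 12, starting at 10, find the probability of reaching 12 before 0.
P(hit 12 before 0) = (1 − (4/11)^10) / (1 − (4/11)^12) = 29888585705/29889634281

Let u_k denote P(reach 12 before 0 | start at k). Boundary: u_0 = 0, u_12 = 1. Recurrence: u_k = 11/15·u_{k+1} + 4/15·u_{k-1} for 1 ≤ k ≤ 11. Try u_k = A + B·r^k with r = q/p = (4/15)/(11/15) = 4/11. Substitution satisfies the recurrence; boundary conditions give:
  u_k = (1 − r^k) / (1 − r^N) = (1 − (4/11)^10) / (1 − (4/11)^12) = 29888585705/29889634281.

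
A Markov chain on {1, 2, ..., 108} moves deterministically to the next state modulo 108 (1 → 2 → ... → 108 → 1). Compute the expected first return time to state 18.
E[T_18 | X_0 = 18] = 108

The chain cycles deterministically, so starting at state 18 it returns in exactly 108 steps. Equivalently, the stationary distribution is uniform π_j = 1/108 for every state j, so by Kac's formula E[T_18] = 1/π_18 = 108.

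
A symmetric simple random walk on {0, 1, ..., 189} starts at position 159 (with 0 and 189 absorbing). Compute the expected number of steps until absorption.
E[τ | X_0 = 159] = 4770

Let v_k = E[τ | X_0 = k]. Boundary: v_0 = v_189 = 0. Recurrence: v_k = 1 + (v_{k-1} + v_{k+1})/2 for 1 ≤ k ≤ 188. The particular solution to v_k − (v_{k-1} + v_{k+1})/2 = 1 is v_k = −k^2. Adding homogeneous solution A + B k and matching boundaries gives v_k = k (189 − k). Substituting k = 159: v_159 = 159 · 30 = 4770.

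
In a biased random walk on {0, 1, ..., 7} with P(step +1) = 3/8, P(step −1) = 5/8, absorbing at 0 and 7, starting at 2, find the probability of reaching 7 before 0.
P(hit 7 before 0) = (1 − (5/3)^2) / (1 − (5/3)^7) = 1944/37969

Let u_k denote P(reach 7 before 0 | start at k). Boundary: u_0 = 0, u_7 = 1. Recurrence: u_k = 3/8·u_{k+1} + 5/8·u_{k-1} for 1 ≤ k ≤ 6. Try u_k = A + B·r^k with r = q/p = (5/8)/(3/8) = 5/3. Substitution satisfies the recurrence; boundary conditions give:
  u_k = (1 − r^k) / (1 − r^N) = (1 − (5/3)^2) / (1 − (5/3)^7) = 1944/37969.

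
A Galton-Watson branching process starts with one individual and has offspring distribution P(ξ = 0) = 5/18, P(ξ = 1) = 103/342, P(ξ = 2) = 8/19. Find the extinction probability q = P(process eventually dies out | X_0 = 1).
q = 95/144

The pgf is f(s) = 5/18 + 103/342·s + 8/19·s². The extinction probability q is the smallest fixed point of f in [0, 1]. Setting s = f(s):
  8/19·s² + (103/342 − 1)·s + 5/18 = 0
  8/19·s² − (5/18 + 8/19)·s + 5/18 = 0
which factors as (s − 1)·(8/19·s − 5/18) = 0, giving roots s = 1 and s = (5/18)/(8/19) = 95/144.
Mean offspring μ = 103/342 + 2·8/19 = 391/342 > 1 (supercritical), so q < 1. The extinction probability is the smaller root: q = (5/18)/(8/19) = 95/144.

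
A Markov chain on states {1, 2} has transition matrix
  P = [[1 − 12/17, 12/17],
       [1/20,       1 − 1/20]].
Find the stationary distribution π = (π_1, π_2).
π_1 = 17/257, π_2 = 240/257

Solve πP = π with π_1 + π_2 = 1. From πP = π: π_1 · (1 − 12/17) + π_2 · 1/20 = π_1 ⇒ π_2 · 1/20 = π_1 · 12/17 ⇒ π_2/π_1 = (12/17)/(1/20) = 240/17. Together with π_1 + π_2 = 1:
  π_1 = (1/20)/(12/17 + 1/20) = (1/20)/(257/340) = 17/257,
  π_2 = (12/17)/(12/17 + 1/20) = (12/17)/(257/340) = 240/257.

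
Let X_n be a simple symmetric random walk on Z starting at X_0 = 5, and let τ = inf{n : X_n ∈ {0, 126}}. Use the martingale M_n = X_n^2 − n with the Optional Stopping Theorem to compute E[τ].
E[τ] = 605

M_n = X_n^2 − n is a martingale (since E[X_{n+1}^2 | F_n] = X_n^2 + 1). By OST (τ has finite mean in a bounded region), E[M_τ] = E[M_0] = X_0^2 − 0 = 5^2 = 25. Also E[M_τ] = E[X_τ^2] − E[τ]. The walk exits at 0 or 126, with P(hit 126 first) = 5/126, so E[X_τ^2] = 126^2 · 5/126 + 0 = 630. Thus E[τ] = E[X_τ^2] − E[M_τ] = 630 − 25 = 605 = 5(126 − 5) = 605.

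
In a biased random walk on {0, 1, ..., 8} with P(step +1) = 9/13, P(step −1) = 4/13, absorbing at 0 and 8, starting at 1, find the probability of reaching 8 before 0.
P(hit 8 before 0) = (1 − (4/9)^1) / (1 − (4/9)^8) = 4782969/8596237

Let u_k denote P(reach 8 before 0 | start at k). Boundary: u_0 = 0, u_8 = 1. Recurrence: u_k = 9/13·u_{k+1} + 4/13·u_{k-1} for 1 ≤ k ≤ 7. Try u_k = A + B·r^k with r = q/p = (4/13)/(9/13) = 4/9. Substitution satisfies the recurrence; boundary conditions give:
  u_k = (1 − r^k) / (1 − r^N) = (1 − (4/9)^1) / (1 − (4/9)^8) = 4782969/8596237.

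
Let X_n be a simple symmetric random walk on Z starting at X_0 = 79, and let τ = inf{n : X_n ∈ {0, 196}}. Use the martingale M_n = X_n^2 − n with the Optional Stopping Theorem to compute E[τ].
E[τ] = 9243

M_n = X_n^2 − n is a martingale (since E[X_{n+1}^2 | F_n] = X_n^2 + 1). By OST (τ has finite mean in a bounded region), E[M_τ] = E[M_0] = X_0^2 − 0 = 79^2 = 6241. Also E[M_τ] = E[X_τ^2] − E[τ]. The walk exits at 0 or 196, with P(hit 196 first) = 79/196, so E[X_τ^2] = 196^2 · 79/196 + 0 = 15484. Thus E[τ] = E[X_τ^2] − E[M_τ] = 15484 − 6241 = 9243 = 79(196 − 79) = 9243.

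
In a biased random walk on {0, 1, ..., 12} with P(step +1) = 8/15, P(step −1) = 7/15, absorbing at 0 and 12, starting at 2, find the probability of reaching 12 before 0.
P(hit 12 before 0) = (1 − (7/8)^2) / (1 − (7/8)^12) = 1073741824/3658545969

Let u_k denote P(reach 12 before 0 | start at k). Boundary: u_0 = 0, u_12 = 1. Recurrence: u_k = 8/15·u_{k+1} + 7/15·u_{k-1} for 1 ≤ k ≤ 11. Try u_k = A + B·r^k with r = q/p = (7/15)/(8/15) = 7/8. Substitution satisfies the recurrence; boundary conditions give:
  u_k = (1 − r^k) / (1 − r^N) = (1 − (7/8)^2) / (1 − (7/8)^12) = 1073741824/3658545969.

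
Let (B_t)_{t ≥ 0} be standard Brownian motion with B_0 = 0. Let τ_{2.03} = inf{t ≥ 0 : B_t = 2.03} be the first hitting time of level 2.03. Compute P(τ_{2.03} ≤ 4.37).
P(τ_{2.03} ≤ 4.37) = 2(1 − Φ(2.03/√4.37)) = 2(1 − Φ(0.9711)) ≈ 0.3315

By the reflection principle for standard BM, P(τ_b ≤ t) = 2 · P(B_t ≥ b). Since B_t ~ N(0, t), P(B_t ≥ 2.03) = 1 − Φ(2.03/√t) = 1 − Φ(2.03/√4.37) = 1 − Φ(0.9711) ≈ 0.16575. Doubling: P(τ_{2.03} ≤ 4.37) ≈ 2 · 0.16575 = 0.33150 ≈ 0.3315.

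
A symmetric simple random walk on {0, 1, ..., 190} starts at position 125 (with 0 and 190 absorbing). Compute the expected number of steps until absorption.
E[τ | X_0 = 125] = 8125

Let v_k = E[τ | X_0 = k]. Boundary: v_0 = v_190 = 0. Recurrence: v_k = 1 + (v_{k-1} + v_{k+1})/2 for 1 ≤ k ≤ 189. The particular solution to v_k − (v_{k-1} + v_{k+1})/2 = 1 is v_k = −k^2. Adding homogeneous solution A + B k and matching boundaries gives v_k = k (190 − k). Substituting k = 125: v_125 = 125 · 65 = 8125.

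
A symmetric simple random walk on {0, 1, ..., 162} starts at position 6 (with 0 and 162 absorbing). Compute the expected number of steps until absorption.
E[τ | X_0 = 6] = 936

Let v_k = E[τ | X_0 = k]. Boundary: v_0 = v_162 = 0. Recurrence: v_k = 1 + (v_{k-1} + v_{k+1})/2 for 1 ≤ k ≤ 161. The particular solution to v_k − (v_{k-1} + v_{k+1})/2 = 1 is v_k = −k^2. Adding homogeneous solution A + B k and matching boundaries gives v_k = k (162 − k). Substituting k = 6: v_6 = 6 · 156 = 936.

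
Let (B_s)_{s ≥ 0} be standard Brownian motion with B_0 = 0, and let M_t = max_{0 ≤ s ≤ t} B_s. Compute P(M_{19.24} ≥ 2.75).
P(M_{19.24} ≥ 2.75) = 2·P(B_{19.24} ≥ 2.75) = 2(1 − Φ(2.75/√19.24)) ≈ 0.5307

By the reflection principle for Brownian motion, P(M_t ≥ a) = 2 · P(B_t ≥ a) for a ≥ 0. Since B_t ~ N(0, t), P(B_t ≥ 2.75) = 1 − Φ(2.75/√t) = 1 − Φ(2.75/√19.24) = 1 − Φ(0.6269). So
  P(M_{19.24} ≥ 2.75) = 2(1 − Φ(0.6269)) ≈ 0.5307.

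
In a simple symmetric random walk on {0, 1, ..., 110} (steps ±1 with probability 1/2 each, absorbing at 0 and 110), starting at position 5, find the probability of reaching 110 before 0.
P(hit 110 before 0) = 5/110 = 1/22

Let u_k = P(hit 110 before 0 | start at k). Then u_0 = 0, u_110 = 1, and u_k = u_{k-1}/2 + u_{k+1}/2 for 1 ≤ k ≤ 109. This harmonic recurrence is solved by u_k = k/110, giving u_5 = 5/110 = 1/22.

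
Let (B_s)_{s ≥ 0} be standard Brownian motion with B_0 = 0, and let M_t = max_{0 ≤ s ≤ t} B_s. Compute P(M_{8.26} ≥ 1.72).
P(M_{8.26} ≥ 1.72) = 2·P(B_{8.26} ≥ 1.72) = 2(1 − Φ(1.72/√8.26)) ≈ 0.5495

By the reflection principle for Brownian motion, P(M_t ≥ a) = 2 · P(B_t ≥ a) for a ≥ 0. Since B_t ~ N(0, t), P(B_t ≥ 1.72) = 1 − Φ(1.72/√t) = 1 − Φ(1.72/√8.26) = 1 − Φ(0.5985). So
  P(M_{8.26} ≥ 1.72) = 2(1 − Φ(0.5985)) ≈ 0.5495.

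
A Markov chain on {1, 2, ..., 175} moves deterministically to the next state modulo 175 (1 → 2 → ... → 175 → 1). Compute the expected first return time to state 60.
E[T_60 | X_0 = 60] = 175

The chain cycles deterministically, so starting at state 60 it returns in exactly 175 steps. Equivalently, the stationary distribution is uniform π_j = 1/175 for every state j, so by Kac's formula E[T_60] = 1/π_60 = 175.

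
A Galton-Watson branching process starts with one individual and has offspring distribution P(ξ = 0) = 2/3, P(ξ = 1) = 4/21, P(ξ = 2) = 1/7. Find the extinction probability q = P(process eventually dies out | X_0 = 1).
q = 1

Mean offspring μ = 0·2/3 + 1·4/21 + 2·1/7 = 10/21 ≤ 1. For μ ≤ 1 with offspring not concentrated at 1, the Galton-Watson process goes extinct almost surely, so q = 1.
(Algebraic check: The pgf is f(s) = 2/3 + 4/21·s + 1/7·s². The extinction probability q is the smallest fixed point of f in [0, 1]. Setting s = f(s):
  1/7·s² + (4/21 − 1)·s + 2/3 = 0
  1/7·s² − (2/3 + 1/7)·s + 2/3 = 0
which factors as (s − 1)·(1/7·s − 2/3) = 0, giving roots s = 1 and s = (2/3)/(1/7) = 14/3. Since 14/3 ≥ 1, the smallest root in [0, 1] is s = 1.)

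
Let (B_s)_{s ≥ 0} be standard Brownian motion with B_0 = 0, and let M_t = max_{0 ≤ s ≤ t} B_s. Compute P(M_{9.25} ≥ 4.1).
P(M_{9.25} ≥ 4.1) = 2·P(B_{9.25} ≥ 4.1) = 2(1 − Φ(4.1/√9.25)) ≈ 0.1776

By the reflection principle for Brownian motion, P(M_t ≥ a) = 2 · P(B_t ≥ a) for a ≥ 0. Since B_t ~ N(0, t), P(B_t ≥ 4.1) = 1 − Φ(4.1/√t) = 1 − Φ(4.1/√9.25) = 1 − Φ(1.3481). So
  P(M_{9.25} ≥ 4.1) = 2(1 − Φ(1.3481)) ≈ 0.1776.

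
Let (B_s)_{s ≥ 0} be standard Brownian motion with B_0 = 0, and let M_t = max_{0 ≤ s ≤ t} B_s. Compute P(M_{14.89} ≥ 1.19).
P(M_{14.89} ≥ 1.19) = 2·P(B_{14.89} ≥ 1.19) = 2(1 − Φ(1.19/√14.89)) ≈ 0.7578

By the reflection principle for Brownian motion, P(M_t ≥ a) = 2 · P(B_t ≥ a) for a ≥ 0. Since B_t ~ N(0, t), P(B_t ≥ 1.19) = 1 − Φ(1.19/√t) = 1 − Φ(1.19/√14.89) = 1 − Φ(0.3084). So
  P(M_{14.89} ≥ 1.19) = 2(1 − Φ(0.3084)) ≈ 0.7578.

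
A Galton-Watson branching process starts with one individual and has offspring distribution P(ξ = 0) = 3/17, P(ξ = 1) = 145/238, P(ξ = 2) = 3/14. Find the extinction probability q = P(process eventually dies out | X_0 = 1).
q = 14/17

The pgf is f(s) = 3/17 + 145/238·s + 3/14·s². The extinction probability q is the smallest fixed point of f in [0, 1]. Setting s = f(s):
  3/14·s² + (145/238 − 1)·s + 3/17 = 0
  3/14·s² − (3/17 + 3/14)·s + 3/17 = 0
which factors as (s − 1)·(3/14·s − 3/17) = 0, giving roots s = 1 and s = (3/17)/(3/14) = 14/17.
Mean offspring μ = 145/238 + 2·3/14 = 247/238 > 1 (supercritical), so q < 1. The extinction probability is the smaller root: q = (3/17)/(3/14) = 14/17.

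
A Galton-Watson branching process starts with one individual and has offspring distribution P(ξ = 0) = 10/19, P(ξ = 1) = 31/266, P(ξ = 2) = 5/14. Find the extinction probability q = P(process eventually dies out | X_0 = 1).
q = 1

Mean offspring μ = 0·10/19 + 1·31/266 + 2·5/14 = 221/266 ≤ 1. For μ ≤ 1 with offspring not concentrated at 1, the Galton-Watson process goes extinct almost surely, so q = 1.
(Algebraic check: The pgf is f(s) = 10/19 + 31/266·s + 5/14·s². The extinction probability q is the smallest fixed point of f in [0, 1]. Setting s = f(s):
  5/14·s² + (31/266 − 1)·s + 10/19 = 0
  5/14·s² − (10/19 + 5/14)·s + 10/19 = 0
which factors as (s − 1)·(5/14·s − 10/19) = 0, giving roots s = 1 and s = (10/19)/(5/14) = 28/19. Since 28/19 ≥ 1, the smallest root in [0, 1] is s = 1.)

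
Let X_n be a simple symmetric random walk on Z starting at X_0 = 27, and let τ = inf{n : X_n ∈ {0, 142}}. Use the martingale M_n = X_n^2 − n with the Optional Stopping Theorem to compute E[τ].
E[τ] = 3105

M_n = X_n^2 − n is a martingale (since E[X_{n+1}^2 | F_n] = X_n^2 + 1). By OST (τ has finite mean in a bounded region), E[M_τ] = E[M_0] = X_0^2 − 0 = 27^2 = 729. Also E[M_τ] = E[X_τ^2] − E[τ]. The walk exits at 0 or 142, with P(hit 142 first) = 27/142, so E[X_τ^2] = 142^2 · 27/142 + 0 = 3834. Thus E[τ] = E[X_τ^2] − E[M_τ] = 3834 − 729 = 3105 = 27(142 − 27) = 3105.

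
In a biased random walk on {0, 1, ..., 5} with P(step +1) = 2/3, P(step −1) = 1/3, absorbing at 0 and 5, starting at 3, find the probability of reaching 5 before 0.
P(hit 5 before 0) = (1 − (1/2)^3) / (1 − (1/2)^5) = 28/31

Let u_k denote P(reach 5 before 0 | start at k). Boundary: u_0 = 0, u_5 = 1. Recurrence: u_k = 2/3·u_{k+1} + 1/3·u_{k-1} for 1 ≤ k ≤ 4. Try u_k = A + B·r^k with r = q/p = (1/3)/(2/3) = 1/2. Substitution satisfies the recurrence; boundary conditions give:
  u_k = (1 − r^k) / (1 − r^N) = (1 − (1/2)^3) / (1 − (1/2)^5) = 28/31.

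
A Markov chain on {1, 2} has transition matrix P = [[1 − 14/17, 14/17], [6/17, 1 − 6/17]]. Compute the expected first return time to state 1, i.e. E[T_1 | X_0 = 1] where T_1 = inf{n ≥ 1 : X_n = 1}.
E[T_1 | X_0 = 1] = 1/π_1 = 10/3

For an irreducible recurrent Markov chain with stationary distribution π, E[T_i | X_0 = i] = 1/π_i (Kac's formula). Here π_1 = (6/17)/(14/17 + 6/17) = (6/17)/(20/17) = 3/10, so E[T_1 | X_0 = 1] = 1/π_1 = (14/17 + 6/17)/(6/17) = (20/17)/(6/17) = 10/3.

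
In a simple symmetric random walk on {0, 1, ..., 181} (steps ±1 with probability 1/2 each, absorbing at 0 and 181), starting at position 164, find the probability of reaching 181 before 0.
P(hit 181 before 0) = 164/181

Let u_k = P(hit 181 before 0 | start at k). Then u_0 = 0, u_181 = 1, and u_k = u_{k-1}/2 + u_{k+1}/2 for 1 ≤ k ≤ 180. This harmonic recurrence is solved by u_k = k/181, giving u_164 = 164/181.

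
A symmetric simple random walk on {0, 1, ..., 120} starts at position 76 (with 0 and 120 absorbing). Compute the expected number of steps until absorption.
E[τ | X_0 = 76] = 3344

Let v_k = E[τ | X_0 = k]. Boundary: v_0 = v_120 = 0. Recurrence: v_k = 1 + (v_{k-1} + v_{k+1})/2 for 1 ≤ k ≤ 119. The particular solution to v_k − (v_{k-1} + v_{k+1})/2 = 1 is v_k = −k^2. Adding homogeneous solution A + B k and matching boundaries gives v_k = k (120 − k). Substituting k = 76: v_76 = 76 · 44 = 3344.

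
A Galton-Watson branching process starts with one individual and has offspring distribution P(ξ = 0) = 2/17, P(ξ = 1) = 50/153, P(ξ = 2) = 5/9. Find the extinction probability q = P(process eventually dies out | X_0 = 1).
q = 18/85

The pgf is f(s) = 2/17 + 50/153·s + 5/9·s². The extinction probability q is the smallest fixed point of f in [0, 1]. Setting s = f(s):
  5/9·s² + (50/153 − 1)·s + 2/17 = 0
  5/9·s² − (2/17 + 5/9)·s + 2/17 = 0
which factors as (s − 1)·(5/9·s − 2/17) = 0, giving roots s = 1 and s = (2/17)/(5/9) = 18/85.
Mean offspring μ = 50/153 + 2·5/9 = 220/153 > 1 (supercritical), so q < 1. The extinction probability is the smaller root: q = (2/17)/(5/9) = 18/85.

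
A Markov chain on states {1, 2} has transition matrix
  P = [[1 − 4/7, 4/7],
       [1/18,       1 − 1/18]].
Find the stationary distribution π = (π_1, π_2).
π_1 = 7/79, π_2 = 72/79

Solve πP = π with π_1 + π_2 = 1. From πP = π: π_1 · (1 − 4/7) + π_2 · 1/18 = π_1 ⇒ π_2 · 1/18 = π_1 · 4/7 ⇒ π_2/π_1 = (4/7)/(1/18) = 72/7. Together with π_1 + π_2 = 1:
  π_1 = (1/18)/(4/7 + 1/18) = (1/18)/(79/126) = 7/79,
  π_2 = (4/7)/(4/7 + 1/18) = (4/7)/(79/126) = 72/79.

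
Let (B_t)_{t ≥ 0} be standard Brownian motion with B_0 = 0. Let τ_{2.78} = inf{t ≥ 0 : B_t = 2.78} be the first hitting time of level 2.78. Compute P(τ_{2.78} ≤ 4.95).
P(τ_{2.78} ≤ 4.95) = 2(1 − Φ(2.78/√4.95)) = 2(1 − Φ(1.2495)) ≈ 0.2115

By the reflection principle for standard BM, P(τ_b ≤ t) = 2 · P(B_t ≥ b). Since B_t ~ N(0, t), P(B_t ≥ 2.78) = 1 − Φ(2.78/√t) = 1 − Φ(2.78/√4.95) = 1 − Φ(1.2495) ≈ 0.10574. Doubling: P(τ_{2.78} ≤ 4.95) ≈ 2 · 0.10574 = 0.21148 ≈ 0.2115.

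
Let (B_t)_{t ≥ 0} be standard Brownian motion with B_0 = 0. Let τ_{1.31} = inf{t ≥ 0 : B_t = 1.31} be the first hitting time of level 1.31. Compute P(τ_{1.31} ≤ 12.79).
P(τ_{1.31} ≤ 12.79) = 2(1 − Φ(1.31/√12.79)) = 2(1 − Φ(0.3663)) ≈ 0.7141

By the reflection principle for standard BM, P(τ_b ≤ t) = 2 · P(B_t ≥ b). Since B_t ~ N(0, t), P(B_t ≥ 1.31) = 1 − Φ(1.31/√t) = 1 − Φ(1.31/√12.79) = 1 − Φ(0.3663) ≈ 0.35707. Doubling: P(τ_{1.31} ≤ 12.79) ≈ 2 · 0.35707 = 0.71414 ≈ 0.7141.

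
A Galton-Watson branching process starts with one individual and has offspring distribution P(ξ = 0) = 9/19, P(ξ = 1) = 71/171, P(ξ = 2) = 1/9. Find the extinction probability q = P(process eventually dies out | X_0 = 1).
q = 1

Mean offspring μ = 0·9/19 + 1·71/171 + 2·1/9 = 109/171 ≤ 1. For μ ≤ 1 with offspring not concentrated at 1, the Galton-Watson process goes extinct almost surely, so q = 1.
(Algebraic check: The pgf is f(s) = 9/19 + 71/171·s + 1/9·s². The extinction probability q is the smallest fixed point of f in [0, 1]. Setting s = f(s):
  1/9·s² + (71/171 − 1)·s + 9/19 = 0
  1/9·s² − (9/19 + 1/9)·s + 9/19 = 0
which factors as (s − 1)·(1/9·s − 9/19) = 0, giving roots s = 1 and s = (9/19)/(1/9) = 81/19. Since 81/19 ≥ 1, the smallest root in [0, 1] is s = 1.)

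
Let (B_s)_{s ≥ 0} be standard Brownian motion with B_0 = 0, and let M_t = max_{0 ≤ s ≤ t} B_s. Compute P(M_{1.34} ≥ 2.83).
P(M_{1.34} ≥ 2.83) = 2·P(B_{1.34} ≥ 2.83) = 2(1 − Φ(2.83/√1.34)) ≈ 0.0145

By the reflection principle for Brownian motion, P(M_t ≥ a) = 2 · P(B_t ≥ a) for a ≥ 0. Since B_t ~ N(0, t), P(B_t ≥ 2.83) = 1 − Φ(2.83/√t) = 1 − Φ(2.83/√1.34) = 1 − Φ(2.4447). So
  P(M_{1.34} ≥ 2.83) = 2(1 − Φ(2.4447)) ≈ 0.0145.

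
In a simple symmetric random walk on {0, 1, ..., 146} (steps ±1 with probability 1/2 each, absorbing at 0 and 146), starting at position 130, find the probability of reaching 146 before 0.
P(hit 146 before 0) = 130/146 = 65/73

Let u_k = P(hit 146 before 0 | start at k). Then u_0 = 0, u_146 = 1, and u_k = u_{k-1}/2 + u_{k+1}/2 for 1 ≤ k ≤ 145. This harmonic recurrence is solved by u_k = k/146, giving u_130 = 130/146 = 65/73.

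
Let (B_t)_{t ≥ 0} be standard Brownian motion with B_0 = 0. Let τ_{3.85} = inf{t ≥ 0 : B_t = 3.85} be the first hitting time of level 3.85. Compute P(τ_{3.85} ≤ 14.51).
P(τ_{3.85} ≤ 14.51) = 2(1 − Φ(3.85/√14.51)) = 2(1 − Φ(1.0107)) ≈ 0.3122

By the reflection principle for standard BM, P(τ_b ≤ t) = 2 · P(B_t ≥ b). Since B_t ~ N(0, t), P(B_t ≥ 3.85) = 1 − Φ(3.85/√t) = 1 − Φ(3.85/√14.51) = 1 − Φ(1.0107) ≈ 0.15608. Doubling: P(τ_{3.85} ≤ 14.51) ≈ 2 · 0.15608 = 0.31216 ≈ 0.3122.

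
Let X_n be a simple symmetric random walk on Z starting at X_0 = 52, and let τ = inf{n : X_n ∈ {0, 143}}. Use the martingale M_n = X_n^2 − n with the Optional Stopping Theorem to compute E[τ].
E[τ] = 4732

M_n = X_n^2 − n is a martingale (since E[X_{n+1}^2 | F_n] = X_n^2 + 1). By OST (τ has finite mean in a bounded region), E[M_τ] = E[M_0] = X_0^2 − 0 = 52^2 = 2704. Also E[M_τ] = E[X_τ^2] − E[τ]. The walk exits at 0 or 143, with P(hit 143 first) = 52/143, so E[X_τ^2] = 143^2 · 52/143 + 0 = 7436. Thus E[τ] = E[X_τ^2] − E[M_τ] = 7436 − 2704 = 4732 = 52(143 − 52) = 4732.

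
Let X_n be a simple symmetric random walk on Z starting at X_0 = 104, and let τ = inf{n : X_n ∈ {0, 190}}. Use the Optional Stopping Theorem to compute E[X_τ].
E[X_τ] = 104

X_n is a martingale and τ is a bounded-mean stopping time (indeed τ is finite a.s. with bounded expectation since the walk is in a bounded region). By the OST, E[X_τ] = E[X_0] = 104. Equivalently: E[X_τ] = 190 · P(hit 190 first) + 0 · P(hit 0 first) = 190 · (104/190) = 104.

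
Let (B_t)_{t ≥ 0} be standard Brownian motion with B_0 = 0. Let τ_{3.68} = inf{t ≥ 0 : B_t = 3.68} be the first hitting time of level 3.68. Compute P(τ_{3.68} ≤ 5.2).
P(τ_{3.68} ≤ 5.2) = 2(1 − Φ(3.68/√5.2)) = 2(1 − Φ(1.6138)) ≈ 0.1066

By the reflection principle for standard BM, P(τ_b ≤ t) = 2 · P(B_t ≥ b). Since B_t ~ N(0, t), P(B_t ≥ 3.68) = 1 − Φ(3.68/√t) = 1 − Φ(3.68/√5.2) = 1 − Φ(1.6138) ≈ 0.05329. Doubling: P(τ_{3.68} ≤ 5.2) ≈ 2 · 0.05329 = 0.10658 ≈ 0.1066.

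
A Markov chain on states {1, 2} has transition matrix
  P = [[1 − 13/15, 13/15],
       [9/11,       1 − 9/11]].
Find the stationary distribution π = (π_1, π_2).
π_1 = 135/278, π_2 = 143/278

Solve πP = π with π_1 + π_2 = 1. From πP = π: π_1 · (1 − 13/15) + π_2 · 9/11 = π_1 ⇒ π_2 · 9/11 = π_1 · 13/15 ⇒ π_2/π_1 = (13/15)/(9/11) = 143/135. Together with π_1 + π_2 = 1:
  π_1 = (9/11)/(13/15 + 9/11) = (9/11)/(278/165) = 135/278,
  π_2 = (13/15)/(13/15 + 9/11) = (13/15)/(278/165) = 143/278.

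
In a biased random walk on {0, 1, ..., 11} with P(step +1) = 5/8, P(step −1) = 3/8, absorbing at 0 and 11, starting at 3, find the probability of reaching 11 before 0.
P(hit 11 before 0) = (1 − (3/5)^3) / (1 − (3/5)^11) = 19140625/24325489

Let u_k denote P(reach 11 before 0 | start at k). Boundary: u_0 = 0, u_11 = 1. Recurrence: u_k = 5/8·u_{k+1} + 3/8·u_{k-1} for 1 ≤ k ≤ 10. Try u_k = A + B·r^k with r = q/p = (3/8)/(5/8) = 3/5. Substitution satisfies the recurrence; boundary conditions give:
  u_k = (1 − r^k) / (1 − r^N) = (1 − (3/5)^3) / (1 − (3/5)^11) = 19140625/24325489.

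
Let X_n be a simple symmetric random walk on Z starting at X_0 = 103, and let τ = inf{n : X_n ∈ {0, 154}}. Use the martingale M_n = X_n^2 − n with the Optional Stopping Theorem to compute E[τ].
E[τ] = 5253

M_n = X_n^2 − n is a martingale (since E[X_{n+1}^2 | F_n] = X_n^2 + 1). By OST (τ has finite mean in a bounded region), E[M_τ] = E[M_0] = X_0^2 − 0 = 103^2 = 10609. Also E[M_τ] = E[X_τ^2] − E[τ]. The walk exits at 0 or 154, with P(hit 154 first) = 103/154, so E[X_τ^2] = 154^2 · 103/154 + 0 = 15862. Thus E[τ] = E[X_τ^2] − E[M_τ] = 15862 − 10609 = 5253 = 103(154 − 103) = 5253.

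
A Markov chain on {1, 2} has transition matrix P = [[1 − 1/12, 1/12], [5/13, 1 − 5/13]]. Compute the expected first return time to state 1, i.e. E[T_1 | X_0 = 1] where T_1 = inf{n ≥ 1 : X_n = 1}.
E[T_1 | X_0 = 1] = 1/π_1 = 73/60

For an irreducible recurrent Markov chain with stationary distribution π, E[T_i | X_0 = i] = 1/π_i (Kac's formula). Here π_1 = (5/13)/(1/12 + 5/13) = (5/13)/(73/156) = 60/73, so E[T_1 | X_0 = 1] = 1/π_1 = (1/12 + 5/13)/(5/13) = (73/156)/(5/13) = 73/60.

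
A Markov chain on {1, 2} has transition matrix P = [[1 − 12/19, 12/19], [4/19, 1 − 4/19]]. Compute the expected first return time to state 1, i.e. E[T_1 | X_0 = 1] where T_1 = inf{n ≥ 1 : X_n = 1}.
E[T_1 | X_0 = 1] = 1/π_1 = 4

For an irreducible recurrent Markov chain with stationary distribution π, E[T_i | X_0 = i] = 1/π_i (Kac's formula). Here π_1 = (4/19)/(12/19 + 4/19) = (4/19)/(16/19) = 1/4, so E[T_1 | X_0 = 1] = 1/π_1 = (12/19 + 4/19)/(4/19) = (16/19)/(4/19) = 4.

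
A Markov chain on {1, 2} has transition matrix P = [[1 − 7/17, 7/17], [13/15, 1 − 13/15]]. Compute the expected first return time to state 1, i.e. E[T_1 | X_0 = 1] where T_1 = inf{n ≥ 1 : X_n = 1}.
E[T_1 | X_0 = 1] = 1/π_1 = 326/221

For an irreducible recurrent Markov chain with stationary distribution π, E[T_i | X_0 = i] = 1/π_i (Kac's formula). Here π_1 = (13/15)/(7/17 + 13/15) = (13/15)/(326/255) = 221/326, so E[T_1 | X_0 = 1] = 1/π_1 = (7/17 + 13/15)/(13/15) = (326/255)/(13/15) = 326/221.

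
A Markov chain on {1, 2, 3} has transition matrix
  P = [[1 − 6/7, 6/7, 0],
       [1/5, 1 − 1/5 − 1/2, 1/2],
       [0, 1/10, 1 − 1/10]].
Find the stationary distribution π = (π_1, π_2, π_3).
π = (7/187, 30/187, 150/187)

This is a birth-death chain on three states, which satisfies detailed balance: π_1 · P_{12} = π_2 · P_{21} and π_2 · P_{23} = π_3 · P_{32}.
From π_1 · 6/7 = π_2 · 1/5: π_2/π_1 = (6/7)/(1/5) = 30/7.
From π_2 · 1/2 = π_3 · 1/10: π_3/π_2 = (1/2)/(1/10) = 5.
Take π_1 proportional to 1; then unnormalized π = (1, 30/7, 150/7). Normalize by dividing by the sum 187/7:
  π = (7/187, 30/187, 150/187).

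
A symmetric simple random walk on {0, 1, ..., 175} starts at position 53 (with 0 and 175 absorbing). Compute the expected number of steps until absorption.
E[τ | X_0 = 53] = 6466

Let v_k = E[τ | X_0 = k]. Boundary: v_0 = v_175 = 0. Recurrence: v_k = 1 + (v_{k-1} + v_{k+1})/2 for 1 ≤ k ≤ 174. The particular solution to v_k − (v_{k-1} + v_{k+1})/2 = 1 is v_k = −k^2. Adding homogeneous solution A + B k and matching boundaries gives v_k = k (175 − k). Substituting k = 53: v_53 = 53 · 122 = 6466.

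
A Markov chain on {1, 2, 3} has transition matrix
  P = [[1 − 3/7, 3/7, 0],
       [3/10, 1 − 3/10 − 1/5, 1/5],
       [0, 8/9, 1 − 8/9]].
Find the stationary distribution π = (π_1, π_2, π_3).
π = (4/11, 40/77, 9/77)

This is a birth-death chain on three states, which satisfies detailed balance: π_1 · P_{12} = π_2 · P_{21} and π_2 · P_{23} = π_3 · P_{32}.
From π_1 · 3/7 = π_2 · 3/10: π_2/π_1 = (3/7)/(3/10) = 10/7.
From π_2 · 1/5 = π_3 · 8/9: π_3/π_2 = (1/5)/(8/9) = 9/40.
Take π_1 proportional to 1; then unnormalized π = (1, 10/7, 9/28). Normalize by dividing by the sum 11/4:
  π = (4/11, 40/77, 9/77).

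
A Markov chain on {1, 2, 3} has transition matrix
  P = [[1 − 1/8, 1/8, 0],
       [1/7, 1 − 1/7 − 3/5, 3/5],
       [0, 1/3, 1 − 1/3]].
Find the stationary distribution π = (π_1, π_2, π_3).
π = (20/69, 35/138, 21/46)

This is a birth-death chain on three states, which satisfies detailed balance: π_1 · P_{12} = π_2 · P_{21} and π_2 · P_{23} = π_3 · P_{32}.
From π_1 · 1/8 = π_2 · 1/7: π_2/π_1 = (1/8)/(1/7) = 7/8.
From π_2 · 3/5 = π_3 · 1/3: π_3/π_2 = (3/5)/(1/3) = 9/5.
Take π_1 proportional to 1; then unnormalized π = (1, 7/8, 63/40). Normalize by dividing by the sum 69/20:
  π = (20/69, 35/138, 21/46).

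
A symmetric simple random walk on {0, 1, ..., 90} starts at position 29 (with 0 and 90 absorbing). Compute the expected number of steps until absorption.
E[τ | X_0 = 29] = 1769

Let v_k = E[τ | X_0 = k]. Boundary: v_0 = v_90 = 0. Recurrence: v_k = 1 + (v_{k-1} + v_{k+1})/2 for 1 ≤ k ≤ 89. The particular solution to v_k − (v_{k-1} + v_{k+1})/2 = 1 is v_k = −k^2. Adding homogeneous solution A + B k and matching boundaries gives v_k = k (90 − k). Substituting k = 29: v_29 = 29 · 61 = 1769.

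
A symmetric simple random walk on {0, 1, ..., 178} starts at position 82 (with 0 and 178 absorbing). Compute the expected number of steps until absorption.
E[τ | X_0 = 82] = 7872

Let v_k = E[τ | X_0 = k]. Boundary: v_0 = v_178 = 0. Recurrence: v_k = 1 + (v_{k-1} + v_{k+1})/2 for 1 ≤ k ≤ 177. The particular solution to v_k − (v_{k-1} + v_{k+1})/2 = 1 is v_k = −k^2. Adding homogeneous solution A + B k and matching boundaries gives v_k = k (178 − k). Substituting k = 82: v_82 = 82 · 96 = 7872.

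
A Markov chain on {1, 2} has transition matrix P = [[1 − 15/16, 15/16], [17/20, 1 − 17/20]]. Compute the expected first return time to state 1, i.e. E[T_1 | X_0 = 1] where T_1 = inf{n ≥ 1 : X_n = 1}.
E[T_1 | X_0 = 1] = 1/π_1 = 143/68

For an irreducible recurrent Markov chain with stationary distribution π, E[T_i | X_0 = i] = 1/π_i (Kac's formula). Here π_1 = (17/20)/(15/16 + 17/20) = (17/20)/(143/80) = 68/143, so E[T_1 | X_0 = 1] = 1/π_1 = (15/16 + 17/20)/(17/20) = (143/80)/(17/20) = 143/68.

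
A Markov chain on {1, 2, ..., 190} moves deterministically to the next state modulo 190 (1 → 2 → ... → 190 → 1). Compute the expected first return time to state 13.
E[T_13 | X_0 = 13] = 190

The chain cycles deterministically, so starting at state 13 it returns in exactly 190 steps. Equivalently, the stationary distribution is uniform π_j = 1/190 for every state j, so by Kac's formula E[T_13] = 1/π_13 = 190.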